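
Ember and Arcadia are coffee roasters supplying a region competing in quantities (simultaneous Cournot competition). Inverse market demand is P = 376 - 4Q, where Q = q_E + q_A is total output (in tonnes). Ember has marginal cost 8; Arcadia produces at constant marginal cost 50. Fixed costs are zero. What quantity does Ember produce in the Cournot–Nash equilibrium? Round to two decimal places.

34.17

Ember's profit: π_E = (376 - 4Q)q_E - (8q_E). Setting ∂π_E/∂q_E = 0: 368 - 8q_E - 4(q_A) = 0.
Arcadia's first-order condition: 326 - 8q_A - 4(q_E) = 0.
Rearranging gives the reaction functions q_E = (368 - 4q_A)/8 and q_A = (326 - 4q_E)/8.
Solving the pair: q_E = 205/6, q_A = 71/3.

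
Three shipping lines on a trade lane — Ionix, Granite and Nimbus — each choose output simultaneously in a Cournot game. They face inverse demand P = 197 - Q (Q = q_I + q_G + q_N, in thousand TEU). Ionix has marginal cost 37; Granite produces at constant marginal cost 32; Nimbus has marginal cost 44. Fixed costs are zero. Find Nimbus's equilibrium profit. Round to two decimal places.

1122.25

Ionix's profit: π_I = (197 - Q)q_I - (37q_I). Setting ∂π_I/∂q_I = 0: 160 - 2q_I - (q_G + q_N) = 0.
Granite's first-order condition: 165 - 2q_G - (q_I + q_N) = 0.
Nimbus's profit: π_N = (197 - Q)q_N - (44q_N). Setting ∂π_N/∂q_N = 0: 153 - 2q_N - (q_I + q_G) = 0.
Summing all 3 equations gives 478 − 4Q = 0, hence Q = 239/2.
Back-substituting: q_I = (160 − 239/2) = 81/2, q_G = (165 − 239/2) = 91/2, q_N = (153 − 239/2) = 67/2.
Price P = 197 - 239/2 = 155/2.
Nimbus's profit: (155/2 - 44)·(67/2) = 1122.2500.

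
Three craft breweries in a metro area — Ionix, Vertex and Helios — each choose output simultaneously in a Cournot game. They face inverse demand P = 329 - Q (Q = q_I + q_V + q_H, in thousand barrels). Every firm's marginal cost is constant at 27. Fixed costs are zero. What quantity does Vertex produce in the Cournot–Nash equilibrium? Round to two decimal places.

A representative firm's profit is π_i = q_i(329 - Q) - 27q_i.
Setting ∂π_i/∂q_i = 0 with rivals' quantities fixed: 302 - 2q_i - Σ_{j≠i} q_j = 0.
By symmetry each firm produces the same amount; substituting Σ_{j≠i} q_j = 2q_i yields q_i = 302/4 = 151/2.

75.50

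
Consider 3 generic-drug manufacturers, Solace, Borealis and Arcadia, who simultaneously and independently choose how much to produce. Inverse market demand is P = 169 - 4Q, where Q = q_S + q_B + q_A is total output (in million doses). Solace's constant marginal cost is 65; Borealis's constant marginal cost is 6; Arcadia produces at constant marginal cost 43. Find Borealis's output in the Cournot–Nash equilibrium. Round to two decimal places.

16.19

Solace's profit: π_S = (169 - 4Q)q_S - (65q_S). Setting ∂π_S/∂q_S = 0: 104 - 8q_S - 4(q_B + q_A) = 0.
Borealis's profit: π_B = (169 - 4Q)q_B - (6q_B). Setting ∂π_B/∂q_B = 0: 163 - 8q_B - 4(q_S + q_A) = 0.
Arcadia's first-order condition: 126 - 8q_A - 4(q_S + q_B) = 0.
Adding the 3 conditions: 393 − 8Q − 8Q = 0, i.e. Q = 393/16.
Back-substituting: q_S = (104 − 393/4)/4 = 23/16, q_B = (163 − 393/4)/4 = 259/16, q_A = (126 − 393/4)/4 = 111/16.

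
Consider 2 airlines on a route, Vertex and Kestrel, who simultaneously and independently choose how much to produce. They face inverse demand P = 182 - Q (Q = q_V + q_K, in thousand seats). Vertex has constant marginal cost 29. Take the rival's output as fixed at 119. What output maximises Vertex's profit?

With the rival's output fixed at 119, Vertex's profit is π_V = (182 - 119 - q_V)q_V - (29q_V) = (63 - q_V)q_V - (29q_V).
∂π_V/∂q_V = 34 - 2q_V = 0, so q_V = 17.

17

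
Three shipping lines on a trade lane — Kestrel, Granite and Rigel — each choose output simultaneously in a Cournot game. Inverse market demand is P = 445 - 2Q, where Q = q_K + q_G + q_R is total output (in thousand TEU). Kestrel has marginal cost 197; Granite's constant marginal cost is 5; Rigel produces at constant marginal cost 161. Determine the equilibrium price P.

Kestrel's profit: π_K = (445 - 2Q)q_K - (197q_K). Setting ∂π_K/∂q_K = 0: 248 - 4q_K - 2(q_G + q_R) = 0.
Granite's first-order condition: 440 - 4q_G - 2(q_K + q_R) = 0.
Rigel's first-order condition: 284 - 4q_R - 2(q_K + q_G) = 0.
Summing all 3 equations gives 972 − 8Q = 0, hence Q = 243/2.
Back-substituting: q_K = (248 − 243)/2 = 5/2, q_G = (440 − 243)/2 = 197/2, q_R = (284 − 243)/2 = 41/2.
Total output Q = 243/2, so price P = 445 - 2·(243/2) = 202.

202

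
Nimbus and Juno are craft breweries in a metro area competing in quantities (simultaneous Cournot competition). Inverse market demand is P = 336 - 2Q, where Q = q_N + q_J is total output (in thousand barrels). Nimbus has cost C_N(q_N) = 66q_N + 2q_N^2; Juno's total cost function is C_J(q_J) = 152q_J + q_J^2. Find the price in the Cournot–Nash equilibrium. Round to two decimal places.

Nimbus's profit: π_N = (336 - 2Q)q_N - (66q_N + 2q_N²). Setting ∂π_N/∂q_N = 0: 270 - 8q_N - 2(q_J) = 0.
Juno's first-order condition: 184 - 6q_J - 2(q_N) = 0.
Best responses: q_N = (270 - 2q_J)/8, q_J = (184 - 2q_N)/6.
Solving the pair: q_N = 313/11, q_J = 233/11.
Total output Q = 546/11, so price P = 336 - 2·(546/11) = 236.7273.

236.73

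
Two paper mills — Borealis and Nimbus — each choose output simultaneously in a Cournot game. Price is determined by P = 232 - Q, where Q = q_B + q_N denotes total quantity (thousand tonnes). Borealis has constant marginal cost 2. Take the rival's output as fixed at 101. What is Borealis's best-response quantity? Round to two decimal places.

64.50

With the rival's output fixed at 101, Borealis's profit is π_B = (232 - 101 - q_B)q_B - (2q_B) = (131 - q_B)q_B - (2q_B).
∂π_B/∂q_B = 129 - 2q_B = 0, so q_B = 129/2.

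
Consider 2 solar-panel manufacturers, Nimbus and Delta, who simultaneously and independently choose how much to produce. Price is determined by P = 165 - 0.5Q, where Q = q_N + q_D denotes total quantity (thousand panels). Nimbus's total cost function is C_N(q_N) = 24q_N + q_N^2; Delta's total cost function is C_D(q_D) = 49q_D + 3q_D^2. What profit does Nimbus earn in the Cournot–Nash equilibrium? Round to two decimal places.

3006.67

Nimbus's profit: π_N = (165 - 0.5Q)q_N - (24q_N + q_N²). Setting ∂π_N/∂q_N = 0: 141 - 3q_N - (1/2)(q_D) = 0.
Delta's profit: π_D = (165 - 0.5Q)q_D - (49q_D + 3q_D²). Setting ∂π_D/∂q_D = 0: 116 - 7q_D - (1/2)(q_N) = 0.
Rearranging gives the reaction functions q_N = (141 - (1/2)q_D)/3 and q_D = (116 - (1/2)q_N)/7.
Solving the pair: q_N = 44.7711, q_D = 1110/83.
Price P = 165 - (1/2)·58.1446 = 135.9277.
Nimbus's profit: 135.9277·44.7711 - 24·44.7711 - 44.7711² = 3006.6750.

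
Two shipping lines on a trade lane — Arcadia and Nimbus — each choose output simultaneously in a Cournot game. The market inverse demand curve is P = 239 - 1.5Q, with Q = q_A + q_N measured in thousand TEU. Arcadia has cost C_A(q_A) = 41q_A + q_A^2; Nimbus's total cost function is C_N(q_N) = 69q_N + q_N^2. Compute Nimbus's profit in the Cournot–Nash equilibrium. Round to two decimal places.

Arcadia's profit: π_A = (239 - 1.5Q)q_A - (41q_A + q_A²). Setting ∂π_A/∂q_A = 0: 198 - 5q_A - (3/2)(q_N) = 0.
Nimbus's profit: π_N = (239 - 1.5Q)q_N - (69q_N + q_N²). Setting ∂π_N/∂q_N = 0: 170 - 5q_N - (3/2)(q_A) = 0.
So q_A = (198 - (3/2)q_N)/5 and q_N = (170 - (3/2)q_A)/5.
Solving the pair: q_A = 420/13, q_N = 316/13.
Price P = 239 - (3/2)·(736/13) = 154.0769.
Nimbus's profit: 154.0769·(316/13) - 69·(316/13) - (316/13)² = 1477.1598.

1477.16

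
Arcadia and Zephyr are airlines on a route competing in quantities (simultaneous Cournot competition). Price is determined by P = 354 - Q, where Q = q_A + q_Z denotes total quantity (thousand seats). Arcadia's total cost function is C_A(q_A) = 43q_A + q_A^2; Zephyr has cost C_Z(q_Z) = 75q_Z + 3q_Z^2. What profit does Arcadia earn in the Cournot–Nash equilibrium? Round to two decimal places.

10155.42

Arcadia's profit: π_A = (354 - Q)q_A - (43q_A + q_A²). Setting ∂π_A/∂q_A = 0: 311 - 4q_A - (q_Z) = 0.
Zephyr's profit: π_Z = (354 - Q)q_Z - (75q_Z + 3q_Z²). Setting ∂π_Z/∂q_Z = 0: 279 - 8q_Z - (q_A) = 0.
Best responses: q_A = (311 - q_Z)/4, q_Z = (279 - q_A)/8.
Substituting one into the other gives q_A = 71.2581 and q_Z = 805/31.
Price P = 354 - 97.2258 = 256.7742.
Arcadia's profit: 256.7742·71.2581 - 43·71.2581 - 71.2581² = 10155.4235.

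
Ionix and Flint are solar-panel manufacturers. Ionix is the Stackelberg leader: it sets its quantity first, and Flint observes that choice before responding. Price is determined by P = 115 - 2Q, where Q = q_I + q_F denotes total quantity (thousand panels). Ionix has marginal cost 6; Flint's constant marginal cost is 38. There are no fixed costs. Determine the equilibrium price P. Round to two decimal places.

Solve by backward induction. Given q_I, the follower Flint maximises π_F = (115 - 2q_I - 2q_F)q_F - 38q_F.
Setting the follower's marginal profit to zero, 77 - 2q_I - 4q_F = 0, i.e. q_F = (77 - 2q_I)/4.
The leader anticipates this reaction. Substituting into P = 115 - 2Q gives P = 153/2 - q_I, so π_I = (153/2 - q_I)q_I - 6q_I.
Maximising: ∂π_I/∂q_I = 141/2 - 2q_I = 0, giving q_I = 141/4.
Then q_F = (77 - 2·(141/4))/4 = 13/8.
Total output Q = 295/8, so price P = 115 - 2·(295/8) = 165/4.

41.25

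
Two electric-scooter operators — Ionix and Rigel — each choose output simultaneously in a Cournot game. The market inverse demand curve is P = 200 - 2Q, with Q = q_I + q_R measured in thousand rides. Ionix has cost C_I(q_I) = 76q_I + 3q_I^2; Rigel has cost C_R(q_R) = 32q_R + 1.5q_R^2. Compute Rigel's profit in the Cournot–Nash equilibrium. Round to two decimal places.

1647.65

Ionix's profit: π_I = (200 - 2Q)q_I - (76q_I + 3q_I²). Setting ∂π_I/∂q_I = 0: 124 - 10q_I - 2(q_R) = 0.
Rigel's first-order condition: 168 - 7q_R - 2(q_I) = 0.
Best responses: q_I = (124 - 2q_R)/10, q_R = (168 - 2q_I)/7.
Solving the pair: q_I = 266/33, q_R = 716/33.
Price P = 200 - 2·(982/33) = 140.4848.
Rigel's profit: 140.4848·(716/33) - 32·(716/33) - (3/2)(716/33)² = 1647.6547.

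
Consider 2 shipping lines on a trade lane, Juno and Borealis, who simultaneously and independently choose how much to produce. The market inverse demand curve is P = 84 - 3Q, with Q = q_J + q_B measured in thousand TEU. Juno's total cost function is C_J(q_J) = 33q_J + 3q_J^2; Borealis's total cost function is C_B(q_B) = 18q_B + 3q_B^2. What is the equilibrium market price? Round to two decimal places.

60.60

Juno's profit: π_J = (84 - 3Q)q_J - (33q_J + 3q_J²). Setting ∂π_J/∂q_J = 0: 51 - 12q_J - 3(q_B) = 0.
Borealis's profit: π_B = (84 - 3Q)q_B - (18q_B + 3q_B²). Setting ∂π_B/∂q_B = 0: 66 - 12q_B - 3(q_J) = 0.
So q_J = (51 - 3q_B)/12 and q_B = (66 - 3q_J)/12.
Substituting one into the other gives q_J = 46/15 and q_B = 71/15.
Total output Q = 39/5, so price P = 84 - 3·(39/5) = 303/5.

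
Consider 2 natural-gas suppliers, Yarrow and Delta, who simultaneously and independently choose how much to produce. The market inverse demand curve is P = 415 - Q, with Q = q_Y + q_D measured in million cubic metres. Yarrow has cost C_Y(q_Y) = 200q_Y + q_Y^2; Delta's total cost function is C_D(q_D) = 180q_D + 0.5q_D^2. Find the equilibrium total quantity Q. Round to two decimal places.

Yarrow's profit: π_Y = (415 - Q)q_Y - (200q_Y + q_Y²). Setting ∂π_Y/∂q_Y = 0: 215 - 4q_Y - (q_D) = 0.
Delta's profit: π_D = (415 - Q)q_D - (180q_D + (1/2)q_D²). Setting ∂π_D/∂q_D = 0: 235 - 3q_D - (q_Y) = 0.
So q_Y = (215 - q_D)/4 and q_D = (235 - q_Y)/3.
Solving the pair: q_Y = 410/11, q_D = 725/11.
Total output Q = 410/11 + 725/11 = 1135/11.

103.18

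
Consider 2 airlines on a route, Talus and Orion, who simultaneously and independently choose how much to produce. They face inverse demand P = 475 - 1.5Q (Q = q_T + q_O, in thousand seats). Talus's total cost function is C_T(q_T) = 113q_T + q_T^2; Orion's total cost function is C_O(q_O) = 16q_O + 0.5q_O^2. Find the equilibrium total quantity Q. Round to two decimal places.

141.49

Talus's profit: π_T = (475 - 1.5Q)q_T - (113q_T + q_T²). Setting ∂π_T/∂q_T = 0: 362 - 5q_T - (3/2)(q_O) = 0.
Orion's first-order condition: 459 - 4q_O - (3/2)(q_T) = 0.
Best responses: q_T = (362 - (3/2)q_O)/5, q_O = (459 - (3/2)q_T)/4.
Solving the pair: q_T = 42.7887, q_O = 98.7042.
Total output Q = 42.7887 + 98.7042 = 141.4930.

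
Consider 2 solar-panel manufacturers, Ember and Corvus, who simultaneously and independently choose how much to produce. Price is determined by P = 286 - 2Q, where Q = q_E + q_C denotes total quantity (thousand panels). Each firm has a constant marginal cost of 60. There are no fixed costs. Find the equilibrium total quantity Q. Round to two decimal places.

75.33

Each firm earns π_i = (286 - 2Q)q_i - 60q_i.
First-order condition (treating rivals' output as given): 226 - 4q_i - 2q_j = 0.
By symmetry each firm produces the same amount; substituting q_j = q_i yields q_i = 226/6 = 113/3.
Total output Q = 113/3 + 113/3 = 226/3.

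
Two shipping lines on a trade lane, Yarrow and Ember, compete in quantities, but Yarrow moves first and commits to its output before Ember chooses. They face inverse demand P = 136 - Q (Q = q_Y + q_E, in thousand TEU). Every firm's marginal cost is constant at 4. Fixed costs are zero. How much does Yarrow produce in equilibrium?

Solve by backward induction. Given q_Y, the follower Ember maximises π_E = (136 - q_Y - q_E)q_E - 4q_E.
∂π_E/∂q_E = 132 - q_Y - 2q_E = 0 gives the reaction function q_E = (132 - q_Y)/2.
The leader anticipates this reaction. Substituting into P = 136 - Q gives P = 70 - (1/2)q_Y, so π_Y = (70 - (1/2)q_Y)q_Y - 4q_Y.
The leader's first-order condition 66 - q_Y = 0 yields q_Y = 66.
Then q_E = (132 - 66)/2 = 33.

66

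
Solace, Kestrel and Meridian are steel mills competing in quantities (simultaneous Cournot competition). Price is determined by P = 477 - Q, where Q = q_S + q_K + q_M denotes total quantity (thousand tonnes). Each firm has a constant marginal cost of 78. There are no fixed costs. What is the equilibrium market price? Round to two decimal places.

Each firm earns π_i = (477 - Q)q_i - 78q_i.
First-order condition (treating rivals' output as given): 399 - 2q_i - Σ_{j≠i} q_j = 0.
By symmetry each firm produces the same amount; substituting Σ_{j≠i} q_j = 2q_i yields q_i = 399/4.
Total output Q = 1197/4, so price P = 477 - 1197/4 = 711/4.

177.75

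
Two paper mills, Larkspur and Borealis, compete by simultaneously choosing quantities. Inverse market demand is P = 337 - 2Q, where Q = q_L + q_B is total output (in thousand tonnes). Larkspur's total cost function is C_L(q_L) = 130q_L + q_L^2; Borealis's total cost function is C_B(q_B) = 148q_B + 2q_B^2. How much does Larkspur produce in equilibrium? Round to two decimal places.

Larkspur's profit: π_L = (337 - 2Q)q_L - (130q_L + q_L²). Setting ∂π_L/∂q_L = 0: 207 - 6q_L - 2(q_B) = 0.
Borealis's profit: π_B = (337 - 2Q)q_B - (148q_B + 2q_B²). Setting ∂π_B/∂q_B = 0: 189 - 8q_B - 2(q_L) = 0.
Best responses: q_L = (207 - 2q_B)/6, q_B = (189 - 2q_L)/8.
Substituting one into the other gives q_L = 639/22 and q_B = 180/11.

29.05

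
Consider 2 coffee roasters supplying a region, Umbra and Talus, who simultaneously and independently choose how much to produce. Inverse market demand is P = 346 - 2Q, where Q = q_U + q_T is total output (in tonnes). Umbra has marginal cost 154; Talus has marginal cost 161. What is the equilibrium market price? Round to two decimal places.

Umbra's profit: π_U = (346 - 2Q)q_U - (154q_U). Setting ∂π_U/∂q_U = 0: 192 - 4q_U - 2(q_T) = 0.
Talus's profit: π_T = (346 - 2Q)q_T - (161q_T). Setting ∂π_T/∂q_T = 0: 185 - 4q_T - 2(q_U) = 0.
Rearranging gives the reaction functions q_U = (192 - 2q_T)/4 and q_T = (185 - 2q_U)/4.
Solving the pair: q_U = 199/6, q_T = 89/3.
Total output Q = 377/6, so price P = 346 - 2·(377/6) = 661/3.

220.33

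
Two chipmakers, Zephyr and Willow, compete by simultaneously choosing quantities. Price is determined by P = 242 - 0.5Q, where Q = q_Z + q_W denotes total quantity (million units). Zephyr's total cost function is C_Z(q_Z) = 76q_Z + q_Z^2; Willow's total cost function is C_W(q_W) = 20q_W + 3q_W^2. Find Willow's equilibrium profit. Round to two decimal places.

Zephyr's profit: π_Z = (242 - 0.5Q)q_Z - (76q_Z + q_Z²). Setting ∂π_Z/∂q_Z = 0: 166 - 3q_Z - (1/2)(q_W) = 0.
Willow's first-order condition: 222 - 7q_W - (1/2)(q_Z) = 0.
Best responses: q_Z = (166 - (1/2)q_W)/3, q_W = (222 - (1/2)q_Z)/7.
Substituting one into the other gives q_Z = 50.6506 and q_W = 28.0964.
Price P = 242 - (1/2)·78.7470 = 202.6265.
Willow's profit: 202.6265·28.0964 - 20·28.0964 - 3·28.0964² = 2762.9241.

2762.92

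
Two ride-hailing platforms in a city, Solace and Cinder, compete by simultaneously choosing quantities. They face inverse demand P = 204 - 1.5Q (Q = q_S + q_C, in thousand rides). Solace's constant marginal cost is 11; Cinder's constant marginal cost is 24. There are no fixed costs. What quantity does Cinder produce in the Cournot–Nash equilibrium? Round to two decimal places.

37.11

Solace's profit: π_S = (204 - 1.5Q)q_S - (11q_S). Setting ∂π_S/∂q_S = 0: 193 - 3q_S - (3/2)(q_C) = 0.
Cinder's first-order condition: 180 - 3q_C - (3/2)(q_S) = 0.
Rearranging gives the reaction functions q_S = (193 - (3/2)q_C)/3 and q_C = (180 - (3/2)q_S)/3.
Substituting one into the other gives q_S = 412/9 and q_C = 334/9.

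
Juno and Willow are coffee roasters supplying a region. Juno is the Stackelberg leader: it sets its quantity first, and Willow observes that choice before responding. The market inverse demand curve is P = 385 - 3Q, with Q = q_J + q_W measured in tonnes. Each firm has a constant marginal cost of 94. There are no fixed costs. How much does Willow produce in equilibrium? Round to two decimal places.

The follower Willow best-responds to any q_J: π_W = (385 - 3Q)q_W - 94q_W.
∂π_W/∂q_W = 291 - 3q_J - 6q_W = 0 gives the reaction function q_W = (291 - 3q_J)/6.
Juno substitutes q_W(q_J) into its own profit: π_J = q_J(385 - 3q_J - (291 - 3q_J)/2) - 94q_J = (479/2 - (3/2)q_J)q_J - 94q_J.
The leader's first-order condition 291/2 - 3q_J = 0 yields q_J = 97/2.
Then q_W = (291 - 3·(97/2))/6 = 97/4.

24.25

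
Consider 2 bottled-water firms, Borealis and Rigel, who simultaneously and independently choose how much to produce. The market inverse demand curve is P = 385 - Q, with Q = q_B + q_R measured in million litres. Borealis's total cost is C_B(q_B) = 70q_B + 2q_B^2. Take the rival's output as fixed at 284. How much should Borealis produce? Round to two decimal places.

With the rival's output fixed at 284, Borealis's profit is π_B = (385 - 284 - q_B)q_B - (70q_B + 2q_B²) = (101 - q_B)q_B - (70q_B + 2q_B²).
∂π_B/∂q_B = 31 - 6q_B = 0, so q_B = 31/6.

5.17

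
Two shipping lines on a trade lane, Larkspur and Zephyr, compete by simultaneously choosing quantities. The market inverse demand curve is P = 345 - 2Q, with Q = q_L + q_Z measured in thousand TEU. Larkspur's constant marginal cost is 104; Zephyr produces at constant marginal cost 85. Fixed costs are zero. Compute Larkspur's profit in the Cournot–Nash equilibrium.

2738

Larkspur's profit: π_L = (345 - 2Q)q_L - (104q_L). Setting ∂π_L/∂q_L = 0: 241 - 4q_L - 2(q_Z) = 0.
Zephyr's first-order condition: 260 - 4q_Z - 2(q_L) = 0.
Rearranging gives the reaction functions q_L = (241 - 2q_Z)/4 and q_Z = (260 - 2q_L)/4.
Substituting one into the other gives q_L = 37 and q_Z = 93/2.
Price P = 345 - 2·(167/2) = 178.
Larkspur's profit: (178 - 104)·37 = 2738.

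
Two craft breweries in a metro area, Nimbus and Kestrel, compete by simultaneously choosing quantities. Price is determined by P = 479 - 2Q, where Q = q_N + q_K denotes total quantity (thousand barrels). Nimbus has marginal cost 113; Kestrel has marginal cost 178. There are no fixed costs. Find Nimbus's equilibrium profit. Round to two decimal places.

10320.06

Nimbus's profit: π_N = (479 - 2Q)q_N - (113q_N). Setting ∂π_N/∂q_N = 0: 366 - 4q_N - 2(q_K) = 0.
Kestrel's first-order condition: 301 - 4q_K - 2(q_N) = 0.
Rearranging gives the reaction functions q_N = (366 - 2q_K)/4 and q_K = (301 - 2q_N)/4.
Substituting one into the other gives q_N = 431/6 and q_K = 118/3.
Price P = 479 - 2·(667/6) = 770/3.
Nimbus's profit: (770/3 - 113)·(431/6) = 10320.0556.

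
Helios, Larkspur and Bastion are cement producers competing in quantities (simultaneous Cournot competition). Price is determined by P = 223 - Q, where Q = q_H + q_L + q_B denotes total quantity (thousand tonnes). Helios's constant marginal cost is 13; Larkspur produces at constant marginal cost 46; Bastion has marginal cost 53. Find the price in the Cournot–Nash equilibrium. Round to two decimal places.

83.75

Helios's profit: π_H = (223 - Q)q_H - (13q_H). Setting ∂π_H/∂q_H = 0: 210 - 2q_H - (q_L + q_B) = 0.
Larkspur's profit: π_L = (223 - Q)q_L - (46q_L). Setting ∂π_L/∂q_L = 0: 177 - 2q_L - (q_H + q_B) = 0.
Bastion's profit: π_B = (223 - Q)q_B - (53q_B). Setting ∂π_B/∂q_B = 0: 170 - 2q_B - (q_H + q_L) = 0.
Adding the 3 first-order conditions: 557 − 4Q = 0, so Q = 557/4.
Back-substituting: q_H = (210 − 557/4) = 283/4, q_L = (177 − 557/4) = 151/4, q_B = (170 − 557/4) = 123/4.
Total output Q = 557/4, so price P = 223 - 557/4 = 335/4.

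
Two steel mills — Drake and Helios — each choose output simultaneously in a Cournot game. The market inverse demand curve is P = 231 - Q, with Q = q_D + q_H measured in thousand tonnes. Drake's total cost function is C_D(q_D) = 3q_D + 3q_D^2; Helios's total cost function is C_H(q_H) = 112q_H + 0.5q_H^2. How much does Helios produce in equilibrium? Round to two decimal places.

31.48

Drake's profit: π_D = (231 - Q)q_D - (3q_D + 3q_D²). Setting ∂π_D/∂q_D = 0: 228 - 8q_D - (q_H) = 0.
Helios's profit: π_H = (231 - Q)q_H - (112q_H + (1/2)q_H²). Setting ∂π_H/∂q_H = 0: 119 - 3q_H - (q_D) = 0.
So q_D = (228 - q_H)/8 and q_H = (119 - q_D)/3.
Substituting one into the other gives q_D = 565/23 and q_H = 724/23.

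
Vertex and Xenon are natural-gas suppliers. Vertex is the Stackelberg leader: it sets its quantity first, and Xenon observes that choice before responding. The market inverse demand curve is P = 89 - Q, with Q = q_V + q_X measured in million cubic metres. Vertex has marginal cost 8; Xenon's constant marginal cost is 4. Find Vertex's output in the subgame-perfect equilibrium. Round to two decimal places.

The follower Xenon best-responds to any q_V: π_X = (89 - Q)q_X - 4q_X.
∂π_X/∂q_X = 85 - q_V - 2q_X = 0 gives the reaction function q_X = (85 - q_V)/2.
The leader anticipates this reaction. Substituting into P = 89 - Q gives P = 93/2 - (1/2)q_V, so π_V = (93/2 - (1/2)q_V)q_V - 8q_V.
The leader's first-order condition 77/2 - q_V = 0 yields q_V = 77/2.
Then q_X = (85 - 77/2)/2 = 93/4.

38.50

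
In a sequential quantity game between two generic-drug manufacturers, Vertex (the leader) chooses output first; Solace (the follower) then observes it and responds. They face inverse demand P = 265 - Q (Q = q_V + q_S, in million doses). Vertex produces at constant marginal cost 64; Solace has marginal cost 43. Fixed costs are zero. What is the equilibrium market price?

109

Solve by backward induction. Given q_V, the follower Solace maximises π_S = (265 - q_V - q_S)q_S - 43q_S.
Setting the follower's marginal profit to zero, 222 - q_V - 2q_S = 0, i.e. q_S = (222 - q_V)/2.
The leader anticipates this reaction. Substituting into P = 265 - Q gives P = 154 - (1/2)q_V, so π_V = (154 - (1/2)q_V)q_V - 64q_V.
Leader FOC: 90 - q_V = 0, so q_V = 90.
Then q_S = (222 - 90)/2 = 66.
Total output Q = 156, so price P = 265 - 156 = 109.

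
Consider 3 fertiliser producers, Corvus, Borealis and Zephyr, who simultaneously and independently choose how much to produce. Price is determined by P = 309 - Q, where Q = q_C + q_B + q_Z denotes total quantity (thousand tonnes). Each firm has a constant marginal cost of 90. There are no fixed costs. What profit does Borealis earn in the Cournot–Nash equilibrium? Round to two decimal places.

2997.56

Each firm earns π_i = (309 - Q)q_i - 90q_i.
Setting ∂π_i/∂q_i = 0 with rivals' quantities fixed: 219 - 2q_i - Σ_{j≠i} q_j = 0.
With identical firms every q_j equals q_i, so Σ_{j≠i} q_j = 2q_i and 219 = 4q_i, giving q_i = 219/4.
Price P = 309 - 657/4 = 579/4.
Borealis's profit: (579/4 - 90)·(219/4) = 2997.5625.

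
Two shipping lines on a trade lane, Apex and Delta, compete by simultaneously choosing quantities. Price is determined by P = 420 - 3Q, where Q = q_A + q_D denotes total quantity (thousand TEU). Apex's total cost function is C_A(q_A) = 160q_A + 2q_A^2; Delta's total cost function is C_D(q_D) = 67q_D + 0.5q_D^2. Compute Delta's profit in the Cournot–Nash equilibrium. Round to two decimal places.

Apex's profit: π_A = (420 - 3Q)q_A - (160q_A + 2q_A²). Setting ∂π_A/∂q_A = 0: 260 - 10q_A - 3(q_D) = 0.
Delta's first-order condition: 353 - 7q_D - 3(q_A) = 0.
Rearranging gives the reaction functions q_A = (260 - 3q_D)/10 and q_D = (353 - 3q_A)/7.
Substituting one into the other gives q_A = 761/61 and q_D = 45.0820.
Price P = 420 - 3·57.5574 = 247.3279.
Delta's profit: 247.3279·45.0820 - 67·45.0820 - (1/2)·45.0820² = 7113.3432.

7113.34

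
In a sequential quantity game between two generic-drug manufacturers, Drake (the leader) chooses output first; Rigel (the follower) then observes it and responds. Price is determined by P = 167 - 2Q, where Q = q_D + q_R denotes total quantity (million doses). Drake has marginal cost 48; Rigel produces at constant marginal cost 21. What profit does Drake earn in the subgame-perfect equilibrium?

529

The follower Rigel best-responds to any q_D: π_R = (167 - 2Q)q_R - 21q_R.
Setting the follower's marginal profit to zero, 146 - 2q_D - 4q_R = 0, i.e. q_R = (146 - 2q_D)/4.
Drake substitutes q_R(q_D) into its own profit: π_D = q_D(167 - 2q_D - (146 - 2q_D)/2) - 48q_D = (94 - q_D)q_D - 48q_D.
The leader's first-order condition 46 - 2q_D = 0 yields q_D = 23.
Then q_R = (146 - 2·23)/4 = 25.
Price P = 167 - 2·48 = 71.
Drake's profit: (71 - 48)·23 = 529.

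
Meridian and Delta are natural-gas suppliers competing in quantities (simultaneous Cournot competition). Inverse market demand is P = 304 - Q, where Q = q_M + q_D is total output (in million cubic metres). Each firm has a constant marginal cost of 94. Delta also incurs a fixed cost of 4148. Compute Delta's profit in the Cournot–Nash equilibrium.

Each firm earns π_i = (304 - Q)q_i - 94q_i.
First-order condition (treating rivals' output as given): 210 - 2q_i - q_j = 0.
By symmetry each firm produces the same amount; substituting q_j = q_i yields q_i = 210/3 = 70.
Price P = 304 - 140 = 164.
Delta's profit: (164 - 94)·70 - 4148 = 752.

752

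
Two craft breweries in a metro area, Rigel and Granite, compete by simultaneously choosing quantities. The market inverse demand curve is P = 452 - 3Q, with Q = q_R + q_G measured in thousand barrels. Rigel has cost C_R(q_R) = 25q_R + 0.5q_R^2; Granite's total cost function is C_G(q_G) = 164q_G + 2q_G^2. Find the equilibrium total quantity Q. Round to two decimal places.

Rigel's profit: π_R = (452 - 3Q)q_R - (25q_R + (1/2)q_R²). Setting ∂π_R/∂q_R = 0: 427 - 7q_R - 3(q_G) = 0.
Granite's first-order condition: 288 - 10q_G - 3(q_R) = 0.
Rearranging gives the reaction functions q_R = (427 - 3q_G)/7 and q_G = (288 - 3q_R)/10.
Substituting one into the other gives q_R = 55.8361 and q_G = 735/61.
Total output Q = 55.8361 + 735/61 = 67.8852.

67.89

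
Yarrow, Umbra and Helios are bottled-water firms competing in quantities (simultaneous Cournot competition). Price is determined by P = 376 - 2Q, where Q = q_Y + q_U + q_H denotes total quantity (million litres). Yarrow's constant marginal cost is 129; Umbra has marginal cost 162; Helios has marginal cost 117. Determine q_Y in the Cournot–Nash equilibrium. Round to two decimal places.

Yarrow's profit: π_Y = (376 - 2Q)q_Y - (129q_Y). Setting ∂π_Y/∂q_Y = 0: 247 - 4q_Y - 2(q_U + q_H) = 0.
Umbra's first-order condition: 214 - 4q_U - 2(q_Y + q_H) = 0.
Helios's profit: π_H = (376 - 2Q)q_H - (117q_H). Setting ∂π_H/∂q_H = 0: 259 - 4q_H - 2(q_Y + q_U) = 0.
Summing all 3 equations gives 720 − 8Q = 0, hence Q = 90.
Back-substituting: q_Y = (247 − 180)/2 = 67/2, q_U = (214 − 180)/2 = 17, q_H = (259 − 180)/2 = 79/2.

33.50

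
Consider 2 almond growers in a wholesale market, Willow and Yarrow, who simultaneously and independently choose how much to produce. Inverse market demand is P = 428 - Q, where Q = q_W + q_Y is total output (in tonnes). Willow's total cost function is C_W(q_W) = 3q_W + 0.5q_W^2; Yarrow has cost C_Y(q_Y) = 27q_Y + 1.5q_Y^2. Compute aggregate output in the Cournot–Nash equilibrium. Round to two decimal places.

178.71

Willow's profit: π_W = (428 - Q)q_W - (3q_W + (1/2)q_W²). Setting ∂π_W/∂q_W = 0: 425 - 3q_W - (q_Y) = 0.
Yarrow's first-order condition: 401 - 5q_Y - (q_W) = 0.
Rearranging gives the reaction functions q_W = (425 - q_Y)/3 and q_Y = (401 - q_W)/5.
Solving the pair: q_W = 862/7, q_Y = 389/7.
Total output Q = 862/7 + 389/7 = 1251/7.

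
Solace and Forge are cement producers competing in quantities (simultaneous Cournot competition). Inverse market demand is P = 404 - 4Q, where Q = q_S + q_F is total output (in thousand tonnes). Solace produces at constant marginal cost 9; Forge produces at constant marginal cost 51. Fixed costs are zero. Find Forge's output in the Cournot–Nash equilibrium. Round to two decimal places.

Solace's profit: π_S = (404 - 4Q)q_S - (9q_S). Setting ∂π_S/∂q_S = 0: 395 - 8q_S - 4(q_F) = 0.
Forge's first-order condition: 353 - 8q_F - 4(q_S) = 0.
Rearranging gives the reaction functions q_S = (395 - 4q_F)/8 and q_F = (353 - 4q_S)/8.
Solving the pair: q_S = 437/12, q_F = 311/12.

25.92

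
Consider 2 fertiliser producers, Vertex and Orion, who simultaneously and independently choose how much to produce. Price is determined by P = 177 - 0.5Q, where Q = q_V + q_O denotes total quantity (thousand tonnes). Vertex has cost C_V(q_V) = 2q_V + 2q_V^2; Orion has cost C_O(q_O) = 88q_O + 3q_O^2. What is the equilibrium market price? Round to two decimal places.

Vertex's profit: π_V = (177 - 0.5Q)q_V - (2q_V + 2q_V²). Setting ∂π_V/∂q_V = 0: 175 - 5q_V - (1/2)(q_O) = 0.
Orion's profit: π_O = (177 - 0.5Q)q_O - (88q_O + 3q_O²). Setting ∂π_O/∂q_O = 0: 89 - 7q_O - (1/2)(q_V) = 0.
So q_V = (175 - (1/2)q_O)/5 and q_O = (89 - (1/2)q_V)/7.
Solving the pair: q_V = 33.9712, q_O = 1430/139.
Total output Q = 44.2590, so price P = 177 - (1/2)·44.2590 = 154.8705.

154.87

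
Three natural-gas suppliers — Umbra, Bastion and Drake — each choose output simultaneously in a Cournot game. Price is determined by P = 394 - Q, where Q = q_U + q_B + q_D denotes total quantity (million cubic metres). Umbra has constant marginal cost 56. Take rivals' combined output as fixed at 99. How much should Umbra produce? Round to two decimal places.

With rivals' combined output fixed at 99, Umbra's profit is π_U = (394 - 99 - q_U)q_U - (56q_U) = (295 - q_U)q_U - (56q_U).
∂π_U/∂q_U = 239 - 2q_U = 0, so q_U = 239/2.

119.50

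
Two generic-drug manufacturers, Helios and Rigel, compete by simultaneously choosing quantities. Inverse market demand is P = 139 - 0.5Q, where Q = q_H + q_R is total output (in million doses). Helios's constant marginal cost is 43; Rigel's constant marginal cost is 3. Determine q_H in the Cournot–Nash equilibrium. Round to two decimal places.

37.33

Helios's profit: π_H = (139 - 0.5Q)q_H - (43q_H). Setting ∂π_H/∂q_H = 0: 96 - q_H - (1/2)(q_R) = 0.
Rigel's first-order condition: 136 - q_R - (1/2)(q_H) = 0.
Best responses: q_H = (96 - (1/2)q_R), q_R = (136 - (1/2)q_H).
Solving the pair: q_H = 112/3, q_R = 352/3.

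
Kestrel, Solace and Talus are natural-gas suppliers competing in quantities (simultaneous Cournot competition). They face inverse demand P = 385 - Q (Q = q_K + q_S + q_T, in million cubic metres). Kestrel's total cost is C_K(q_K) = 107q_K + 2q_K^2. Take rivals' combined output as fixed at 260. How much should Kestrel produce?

With rivals' combined output fixed at 260, Kestrel's profit is π_K = (385 - 260 - q_K)q_K - (107q_K + 2q_K²) = (125 - q_K)q_K - (107q_K + 2q_K²).
∂π_K/∂q_K = 18 - 6q_K = 0, so q_K = 3.

3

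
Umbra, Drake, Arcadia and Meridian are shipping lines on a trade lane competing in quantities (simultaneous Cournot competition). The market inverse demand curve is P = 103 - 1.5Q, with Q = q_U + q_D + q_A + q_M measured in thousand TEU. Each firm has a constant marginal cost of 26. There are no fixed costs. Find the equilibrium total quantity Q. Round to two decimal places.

A representative firm's profit is π_i = q_i(103 - 1.5Q) - 26q_i.
First-order condition (treating rivals' output as given): 77 - 3q_i - (3/2)·Σ_{j≠i} q_j = 0.
By symmetry each firm produces the same amount; substituting Σ_{j≠i} q_j = 3q_i yields q_i = 77/(15/2) = 154/15.
Total output Q = 154/15 + 154/15 + 154/15 + 154/15 = 616/15.

41.07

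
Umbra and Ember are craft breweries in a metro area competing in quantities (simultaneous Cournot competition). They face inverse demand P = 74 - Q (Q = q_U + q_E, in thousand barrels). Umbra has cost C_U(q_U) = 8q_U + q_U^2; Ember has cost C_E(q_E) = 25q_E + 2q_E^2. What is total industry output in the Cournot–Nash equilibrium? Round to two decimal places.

Umbra's profit: π_U = (74 - Q)q_U - (8q_U + q_U²). Setting ∂π_U/∂q_U = 0: 66 - 4q_U - (q_E) = 0.
Ember's first-order condition: 49 - 6q_E - (q_U) = 0.
So q_U = (66 - q_E)/4 and q_E = (49 - q_U)/6.
Solving the pair: q_U = 347/23, q_E = 130/23.
Total output Q = 347/23 + 130/23 = 477/23.

20.74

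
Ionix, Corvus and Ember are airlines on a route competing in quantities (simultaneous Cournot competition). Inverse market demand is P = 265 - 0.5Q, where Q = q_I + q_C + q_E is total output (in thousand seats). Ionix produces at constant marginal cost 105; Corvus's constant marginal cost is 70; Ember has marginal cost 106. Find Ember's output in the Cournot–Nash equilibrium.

Ionix's profit: π_I = (265 - 0.5Q)q_I - (105q_I). Setting ∂π_I/∂q_I = 0: 160 - q_I - (1/2)(q_C + q_E) = 0.
Corvus's profit: π_C = (265 - 0.5Q)q_C - (70q_C). Setting ∂π_C/∂q_C = 0: 195 - q_C - (1/2)(q_I + q_E) = 0.
Ember's first-order condition: 159 - q_E - (1/2)(q_I + q_C) = 0.
Adding the 3 conditions: 514 − Q − Q = 0, i.e. Q = 257.
Back-substituting: q_I = (160 − 257/2)/(1/2) = 63, q_C = (195 − 257/2)/(1/2) = 133, q_E = (159 − 257/2)/(1/2) = 61.

61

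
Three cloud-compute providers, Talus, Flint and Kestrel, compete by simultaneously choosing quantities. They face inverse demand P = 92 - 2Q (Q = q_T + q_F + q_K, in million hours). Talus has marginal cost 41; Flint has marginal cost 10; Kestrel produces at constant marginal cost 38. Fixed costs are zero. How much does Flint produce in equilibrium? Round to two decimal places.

Talus's profit: π_T = (92 - 2Q)q_T - (41q_T). Setting ∂π_T/∂q_T = 0: 51 - 4q_T - 2(q_F + q_K) = 0.
Flint's first-order condition: 82 - 4q_F - 2(q_T + q_K) = 0.
Kestrel's profit: π_K = (92 - 2Q)q_K - (38q_K). Setting ∂π_K/∂q_K = 0: 54 - 4q_K - 2(q_T + q_F) = 0.
Summing all 3 equations gives 187 − 8Q = 0, hence Q = 187/8.
Back-substituting: q_T = (51 − 187/4)/2 = 17/8, q_F = (82 − 187/4)/2 = 141/8, q_K = (54 − 187/4)/2 = 29/8.

17.63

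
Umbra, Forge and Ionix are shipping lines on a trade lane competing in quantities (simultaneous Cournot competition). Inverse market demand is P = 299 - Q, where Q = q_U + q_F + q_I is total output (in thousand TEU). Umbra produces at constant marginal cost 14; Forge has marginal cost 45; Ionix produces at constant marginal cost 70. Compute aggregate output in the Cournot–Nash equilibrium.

Umbra's profit: π_U = (299 - Q)q_U - (14q_U). Setting ∂π_U/∂q_U = 0: 285 - 2q_U - (q_F + q_I) = 0.
Forge's first-order condition: 254 - 2q_F - (q_U + q_I) = 0.
Ionix's first-order condition: 229 - 2q_I - (q_U + q_F) = 0.
Adding the 3 first-order conditions: 768 − 4Q = 0, so Q = 192.
Back-substituting: q_U = (285 − 192) = 93, q_F = (254 − 192) = 62, q_I = (229 − 192) = 37.
Total output Q = 93 + 62 + 37 = 192.

192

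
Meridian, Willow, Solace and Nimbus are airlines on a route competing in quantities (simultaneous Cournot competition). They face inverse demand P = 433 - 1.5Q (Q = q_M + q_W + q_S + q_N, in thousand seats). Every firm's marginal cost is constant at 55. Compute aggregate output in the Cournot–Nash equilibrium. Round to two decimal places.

A representative firm's profit is π_i = q_i(433 - 1.5Q) - 55q_i.
Setting ∂π_i/∂q_i = 0 with rivals' quantities fixed: 378 - 3q_i - (3/2)·Σ_{j≠i} q_j = 0.
With identical firms every q_j equals q_i, so Σ_{j≠i} q_j = 3q_i and 378 = (15/2)q_i, giving q_i = 252/5.
Total output Q = 252/5 + 252/5 + 252/5 + 252/5 = 1008/5.

201.60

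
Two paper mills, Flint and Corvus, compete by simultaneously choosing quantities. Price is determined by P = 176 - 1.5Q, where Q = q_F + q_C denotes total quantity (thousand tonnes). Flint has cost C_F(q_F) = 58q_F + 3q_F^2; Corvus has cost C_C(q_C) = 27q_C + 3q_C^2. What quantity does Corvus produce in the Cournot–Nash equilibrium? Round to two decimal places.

14.78

Flint's profit: π_F = (176 - 1.5Q)q_F - (58q_F + 3q_F²). Setting ∂π_F/∂q_F = 0: 118 - 9q_F - (3/2)(q_C) = 0.
Corvus's first-order condition: 149 - 9q_C - (3/2)(q_F) = 0.
Rearranging gives the reaction functions q_F = (118 - (3/2)q_C)/9 and q_C = (149 - (3/2)q_F)/9.
Solving the pair: q_F = 1118/105, q_C = 1552/105.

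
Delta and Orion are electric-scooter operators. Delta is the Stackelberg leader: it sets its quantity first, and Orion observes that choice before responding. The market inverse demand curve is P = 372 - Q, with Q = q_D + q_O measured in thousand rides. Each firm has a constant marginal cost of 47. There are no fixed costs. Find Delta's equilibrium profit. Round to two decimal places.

13203.13

Solve by backward induction. Given q_D, the follower Orion maximises π_O = (372 - q_D - q_O)q_O - 47q_O.
Setting the follower's marginal profit to zero, 325 - q_D - 2q_O = 0, i.e. q_O = (325 - q_D)/2.
The leader anticipates this reaction. Substituting into P = 372 - Q gives P = 419/2 - (1/2)q_D, so π_D = (419/2 - (1/2)q_D)q_D - 47q_D.
The leader's first-order condition 325/2 - q_D = 0 yields q_D = 325/2.
Then q_O = (325 - 325/2)/2 = 325/4.
Price P = 372 - 975/4 = 513/4.
Delta's profit: (513/4 - 47)·(325/2) = 13203.1250.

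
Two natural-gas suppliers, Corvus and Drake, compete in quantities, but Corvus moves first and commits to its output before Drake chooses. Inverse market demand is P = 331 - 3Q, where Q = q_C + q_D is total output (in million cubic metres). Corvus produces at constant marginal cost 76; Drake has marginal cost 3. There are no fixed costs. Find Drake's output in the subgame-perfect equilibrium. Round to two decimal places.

39.50

Solve by backward induction. Given q_C, the follower Drake maximises π_D = (331 - 3q_C - 3q_D)q_D - 3q_D.
Setting the follower's marginal profit to zero, 328 - 3q_C - 6q_D = 0, i.e. q_D = (328 - 3q_C)/6.
Corvus substitutes q_D(q_C) into its own profit: π_C = q_C(331 - 3q_C - (328 - 3q_C)/2) - 76q_C = (167 - (3/2)q_C)q_C - 76q_C.
The leader's first-order condition 91 - 3q_C = 0 yields q_C = 91/3.
Then q_D = (328 - 3·(91/3))/6 = 79/2.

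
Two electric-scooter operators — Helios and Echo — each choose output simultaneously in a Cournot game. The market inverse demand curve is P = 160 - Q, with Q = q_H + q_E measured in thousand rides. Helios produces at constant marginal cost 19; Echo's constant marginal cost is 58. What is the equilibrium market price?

Helios's profit: π_H = (160 - Q)q_H - (19q_H). Setting ∂π_H/∂q_H = 0: 141 - 2q_H - (q_E) = 0.
Echo's profit: π_E = (160 - Q)q_E - (58q_E). Setting ∂π_E/∂q_E = 0: 102 - 2q_E - (q_H) = 0.
So q_H = (141 - q_E)/2 and q_E = (102 - q_H)/2.
Solving the pair: q_H = 60, q_E = 21.
Total output Q = 81, so price P = 160 - 81 = 79.

79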